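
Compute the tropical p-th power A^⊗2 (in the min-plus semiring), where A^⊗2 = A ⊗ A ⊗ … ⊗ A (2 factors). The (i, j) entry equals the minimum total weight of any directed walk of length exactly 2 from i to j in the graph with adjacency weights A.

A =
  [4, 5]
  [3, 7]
A^⊗2 =
  [8, 9]
  [7, 8]

Each entry (A^⊗2)_ij equals the minimum over all length-2 walks i = v_0 → v_1 → … → v_2 = j of Σ_t A[v_t][v_{t+1}]. For example, for (i, j) = (0, 1) we minimise over 2 possible intermediate vertex sequences; the minimum is 9, attained along the walk 0 → 0 → 1.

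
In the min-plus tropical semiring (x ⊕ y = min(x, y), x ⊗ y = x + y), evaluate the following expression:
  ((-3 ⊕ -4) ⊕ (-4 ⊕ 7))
((-3 ⊕ -4) ⊕ (-4 ⊕ 7)) = -4

Expand innermost to outermost. Recall ⊕ takes the minimum of its arguments and ⊗ takes their sum. Working out the expression ((-3 ⊕ -4) ⊕ (-4 ⊕ 7)) gives -4.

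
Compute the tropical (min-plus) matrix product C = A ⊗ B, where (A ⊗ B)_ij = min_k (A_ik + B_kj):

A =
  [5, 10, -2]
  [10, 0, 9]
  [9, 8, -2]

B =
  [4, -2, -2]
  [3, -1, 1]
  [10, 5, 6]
A ⊗ B =
  [8, 3, 3]
  [3, -1, 1]
  [8, 3, 4]

Apply the min-plus product entry-by-entry:
  C[0][0] = min over k of (A[0][0] + B[0][0] = 5 + 4 = 9, A[0][1] + B[1][0] = 10 + 3 = 13, A[0][2] + B[2][0] = -2 + 10 = 8) = 8 (attained at k = 2)
  C[0][1] = min over k of (A[0][0] + B[0][1] = 5 + -2 = 3, A[0][1] + B[1][1] = 10 + -1 = 9, A[0][2] + B[2][1] = -2 + 5 = 3) = 3 (attained at k = 0)
  C[0][2] = min over k of (A[0][0] + B[0][2] = 5 + -2 = 3, A[0][1] + B[1][2] = 10 + 1 = 11, A[0][2] + B[2][2] = -2 + 6 = 4) = 3 (attained at k = 0)
  C[1][0] = min over k of (A[1][0] + B[0][0] = 10 + 4 = 14, A[1][1] + B[1][0] = 0 + 3 = 3, A[1][2] + B[2][0] = 9 + 10 = 19) = 3 (attained at k = 1)
  C[1][1] = min over k of (A[1][0] + B[0][1] = 10 + -2 = 8, A[1][1] + B[1][1] = 0 + -1 = -1, A[1][2] + B[2][1] = 9 + 5 = 14) = -1 (attained at k = 1)
  C[1][2] = min over k of (A[1][0] + B[0][2] = 10 + -2 = 8, A[1][1] + B[1][2] = 0 + 1 = 1, A[1][2] + B[2][2] = 9 + 6 = 15) = 1 (attained at k = 1)
  C[2][0] = min over k of (A[2][0] + B[0][0] = 9 + 4 = 13, A[2][1] + B[1][0] = 8 + 3 = 11, A[2][2] + B[2][0] = -2 + 10 = 8) = 8 (attained at k = 2)
  C[2][1] = min over k of (A[2][0] + B[0][1] = 9 + -2 = 7, A[2][1] + B[1][1] = 8 + -1 = 7, A[2][2] + B[2][1] = -2 + 5 = 3) = 3 (attained at k = 2)
  C[2][2] = min over k of (A[2][0] + B[0][2] = 9 + -2 = 7, A[2][1] + B[1][2] = 8 + 1 = 9, A[2][2] + B[2][2] = -2 + 6 = 4) = 4 (attained at k = 2)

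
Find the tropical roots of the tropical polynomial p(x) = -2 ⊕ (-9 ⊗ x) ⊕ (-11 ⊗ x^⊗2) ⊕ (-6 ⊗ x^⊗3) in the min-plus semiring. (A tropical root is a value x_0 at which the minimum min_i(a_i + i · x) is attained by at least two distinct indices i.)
Roots: {-5, 2, 7}

Each tropical root is a break point of the lower envelope of the lines y = a_i + i · x (there are 4 lines, with slopes 0, 1, ..., 3). Only the lines that attain the minimum somewhere contribute to roots; other lines are dominated. Here the surviving (envelope) indices are i = 3, i = 2, i = 1, i = 0.
Intersections between consecutive envelope lines give the roots: for adjacent envelope indices i < j the intersection is x = (a_i − a_j) / (j − i). Reading off the sorted break points: {-5, 2, 7}.
Verification: at each break x_0, at least two indices attain the minimum of min_i(a_i + i · x_0).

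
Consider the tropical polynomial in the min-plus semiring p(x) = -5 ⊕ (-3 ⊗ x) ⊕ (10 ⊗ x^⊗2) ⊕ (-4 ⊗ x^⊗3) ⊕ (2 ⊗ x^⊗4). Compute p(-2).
p(-2) = -10

A tropical monomial a ⊗ x^⊗i evaluates to a + i · x. Evaluating each term at x = -2:
  Term 0 contributes -5 + 0 · -2 = -5
  Term 1 contributes -3 + 1 · -2 = -5
  Term 2 contributes 10 + 2 · -2 = 6
  Term 3 contributes -4 + 3 · -2 = -10
  Term 4 contributes 2 + 4 · -2 = -6
p(-2) = ⊕ of these = min[-5, -5, 6, -10, -6] = -10.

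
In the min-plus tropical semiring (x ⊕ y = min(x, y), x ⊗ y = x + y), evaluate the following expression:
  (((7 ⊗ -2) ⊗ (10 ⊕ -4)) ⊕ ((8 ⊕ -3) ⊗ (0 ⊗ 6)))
(((7 ⊗ -2) ⊗ (10 ⊕ -4)) ⊕ ((8 ⊕ -3) ⊗ (0 ⊗ 6))) = 1

Expand innermost to outermost. Recall ⊕ takes the minimum of its arguments and ⊗ takes their sum. Working out the expression (((7 ⊗ -2) ⊗ (10 ⊕ -4)) ⊕ ((8 ⊕ -3) ⊗ (0 ⊗ 6))) gives 1.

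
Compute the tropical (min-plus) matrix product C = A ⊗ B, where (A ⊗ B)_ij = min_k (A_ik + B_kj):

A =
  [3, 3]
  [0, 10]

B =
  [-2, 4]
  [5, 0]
A ⊗ B =
  [1, 3]
  [-2, 4]

Apply the min-plus product entry-by-entry:
  C[0][0] = min over k of (A[0][0] + B[0][0] = 3 + -2 = 1, A[0][1] + B[1][0] = 3 + 5 = 8) = 1 (attained at k = 0)
  C[0][1] = min over k of (A[0][0] + B[0][1] = 3 + 4 = 7, A[0][1] + B[1][1] = 3 + 0 = 3) = 3 (attained at k = 1)
  C[1][0] = min over k of (A[1][0] + B[0][0] = 0 + -2 = -2, A[1][1] + B[1][0] = 10 + 5 = 15) = -2 (attained at k = 0)
  C[1][1] = min over k of (A[1][0] + B[0][1] = 0 + 4 = 4, A[1][1] + B[1][1] = 10 + 0 = 10) = 4 (attained at k = 0)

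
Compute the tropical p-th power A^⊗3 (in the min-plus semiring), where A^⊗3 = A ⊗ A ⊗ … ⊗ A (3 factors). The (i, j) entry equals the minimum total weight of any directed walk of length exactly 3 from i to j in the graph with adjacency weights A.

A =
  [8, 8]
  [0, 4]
A^⊗3 =
  [12, 16]
  [8, 12]

Each entry (A^⊗3)_ij equals the minimum over all length-3 walks i = v_0 → v_1 → … → v_3 = j of Σ_t A[v_t][v_{t+1}]. For example, for (i, j) = (0, 1) we minimise over 4 possible intermediate vertex sequences; the minimum is 16, attained along the walk 0 → 1 → 0 → 1.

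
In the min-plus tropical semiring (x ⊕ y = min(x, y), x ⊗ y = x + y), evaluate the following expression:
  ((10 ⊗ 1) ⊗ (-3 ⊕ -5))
((10 ⊗ 1) ⊗ (-3 ⊕ -5)) = 6

Expand innermost to outermost. Recall ⊕ takes the minimum of its arguments and ⊗ takes their sum. Working out the expression ((10 ⊗ 1) ⊗ (-3 ⊕ -5)) gives 6.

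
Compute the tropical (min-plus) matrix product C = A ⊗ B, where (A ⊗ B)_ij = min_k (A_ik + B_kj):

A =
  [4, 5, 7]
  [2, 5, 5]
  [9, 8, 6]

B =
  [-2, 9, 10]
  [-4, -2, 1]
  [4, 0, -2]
A ⊗ B =
  [1, 3, 5]
  [0, 3, 3]
  [4, 6, 4]

Apply the min-plus product entry-by-entry:
  C[0][0] = min over k of (A[0][0] + B[0][0] = 4 + -2 = 2, A[0][1] + B[1][0] = 5 + -4 = 1, A[0][2] + B[2][0] = 7 + 4 = 11) = 1 (attained at k = 1)
  C[0][1] = min over k of (A[0][0] + B[0][1] = 4 + 9 = 13, A[0][1] + B[1][1] = 5 + -2 = 3, A[0][2] + B[2][1] = 7 + 0 = 7) = 3 (attained at k = 1)
  C[0][2] = min over k of (A[0][0] + B[0][2] = 4 + 10 = 14, A[0][1] + B[1][2] = 5 + 1 = 6, A[0][2] + B[2][2] = 7 + -2 = 5) = 5 (attained at k = 2)
  C[1][0] = min over k of (A[1][0] + B[0][0] = 2 + -2 = 0, A[1][1] + B[1][0] = 5 + -4 = 1, A[1][2] + B[2][0] = 5 + 4 = 9) = 0 (attained at k = 0)
  C[1][1] = min over k of (A[1][0] + B[0][1] = 2 + 9 = 11, A[1][1] + B[1][1] = 5 + -2 = 3, A[1][2] + B[2][1] = 5 + 0 = 5) = 3 (attained at k = 1)
  C[1][2] = min over k of (A[1][0] + B[0][2] = 2 + 10 = 12, A[1][1] + B[1][2] = 5 + 1 = 6, A[1][2] + B[2][2] = 5 + -2 = 3) = 3 (attained at k = 2)
  C[2][0] = min over k of (A[2][0] + B[0][0] = 9 + -2 = 7, A[2][1] + B[1][0] = 8 + -4 = 4, A[2][2] + B[2][0] = 6 + 4 = 10) = 4 (attained at k = 1)
  C[2][1] = min over k of (A[2][0] + B[0][1] = 9 + 9 = 18, A[2][1] + B[1][1] = 8 + -2 = 6, A[2][2] + B[2][1] = 6 + 0 = 6) = 6 (attained at k = 1)
  C[2][2] = min over k of (A[2][0] + B[0][2] = 9 + 10 = 19, A[2][1] + B[1][2] = 8 + 1 = 9, A[2][2] + B[2][2] = 6 + -2 = 4) = 4 (attained at k = 2)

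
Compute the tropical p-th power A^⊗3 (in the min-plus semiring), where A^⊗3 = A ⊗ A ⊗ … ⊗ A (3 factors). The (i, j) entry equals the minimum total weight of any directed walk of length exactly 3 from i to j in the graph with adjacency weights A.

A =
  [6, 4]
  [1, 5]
A^⊗3 =
  [10, 9]
  [6, 10]

Each entry (A^⊗3)_ij equals the minimum over all length-3 walks i = v_0 → v_1 → … → v_3 = j of Σ_t A[v_t][v_{t+1}]. For example, for (i, j) = (0, 1) we minimise over 4 possible intermediate vertex sequences; the minimum is 9, attained along the walk 0 → 1 → 0 → 1.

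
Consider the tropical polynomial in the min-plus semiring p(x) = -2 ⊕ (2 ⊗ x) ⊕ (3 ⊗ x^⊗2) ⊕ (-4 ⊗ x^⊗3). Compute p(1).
p(1) = -2

A tropical monomial a ⊗ x^⊗i evaluates to a + i · x. Evaluating each term at x = 1:
  Term 0 contributes -2 + 0 · 1 = -2
  Term 1 contributes 2 + 1 · 1 = 3
  Term 2 contributes 3 + 2 · 1 = 5
  Term 3 contributes -4 + 3 · 1 = -1
p(1) = ⊕ of these = min[-2, 3, 5, -1] = -2.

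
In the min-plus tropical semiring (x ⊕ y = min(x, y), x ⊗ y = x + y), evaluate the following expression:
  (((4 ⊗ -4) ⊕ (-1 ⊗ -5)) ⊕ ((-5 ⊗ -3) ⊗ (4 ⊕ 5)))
(((4 ⊗ -4) ⊕ (-1 ⊗ -5)) ⊕ ((-5 ⊗ -3) ⊗ (4 ⊕ 5))) = -6

Expand innermost to outermost. Recall ⊕ takes the minimum of its arguments and ⊗ takes their sum. Working out the expression (((4 ⊗ -4) ⊕ (-1 ⊗ -5)) ⊕ ((-5 ⊗ -3) ⊗ (4 ⊕ 5))) gives -6.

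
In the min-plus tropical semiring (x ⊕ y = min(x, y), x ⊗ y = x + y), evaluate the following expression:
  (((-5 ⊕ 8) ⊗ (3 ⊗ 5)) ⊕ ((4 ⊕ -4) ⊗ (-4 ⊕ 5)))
(((-5 ⊕ 8) ⊗ (3 ⊗ 5)) ⊕ ((4 ⊕ -4) ⊗ (-4 ⊕ 5))) = -8

Expand innermost to outermost. Recall ⊕ takes the minimum of its arguments and ⊗ takes their sum. Working out the expression (((-5 ⊕ 8) ⊗ (3 ⊗ 5)) ⊕ ((4 ⊕ -4) ⊗ (-4 ⊕ 5))) gives -8.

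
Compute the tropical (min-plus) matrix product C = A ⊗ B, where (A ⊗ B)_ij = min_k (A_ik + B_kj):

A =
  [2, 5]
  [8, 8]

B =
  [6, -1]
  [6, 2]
A ⊗ B =
  [8, 1]
  [14, 7]

Apply the min-plus product entry-by-entry:
  C[0][0] = min over k of (A[0][0] + B[0][0] = 2 + 6 = 8, A[0][1] + B[1][0] = 5 + 6 = 11) = 8 (attained at k = 0)
  C[0][1] = min over k of (A[0][0] + B[0][1] = 2 + -1 = 1, A[0][1] + B[1][1] = 5 + 2 = 7) = 1 (attained at k = 0)
  C[1][0] = min over k of (A[1][0] + B[0][0] = 8 + 6 = 14, A[1][1] + B[1][0] = 8 + 6 = 14) = 14 (attained at k = 0)
  C[1][1] = min over k of (A[1][0] + B[0][1] = 8 + -1 = 7, A[1][1] + B[1][1] = 8 + 2 = 10) = 7 (attained at k = 0)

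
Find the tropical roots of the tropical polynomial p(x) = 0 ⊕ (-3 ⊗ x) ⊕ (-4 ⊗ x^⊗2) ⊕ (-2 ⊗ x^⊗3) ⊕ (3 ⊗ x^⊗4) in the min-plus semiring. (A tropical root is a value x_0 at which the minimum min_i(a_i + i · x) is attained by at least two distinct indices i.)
Roots: {-5, -2, 1, 3}

Each tropical root is a break point of the lower envelope of the lines y = a_i + i · x (there are 5 lines, with slopes 0, 1, ..., 4). Only the lines that attain the minimum somewhere contribute to roots; other lines are dominated. Here the surviving (envelope) indices are i = 4, i = 3, i = 2, i = 1, i = 0.
Intersections between consecutive envelope lines give the roots: for adjacent envelope indices i < j the intersection is x = (a_i − a_j) / (j − i). Reading off the sorted break points: {-5, -2, 1, 3}.
Verification: at each break x_0, at least two indices attain the minimum of min_i(a_i + i · x_0).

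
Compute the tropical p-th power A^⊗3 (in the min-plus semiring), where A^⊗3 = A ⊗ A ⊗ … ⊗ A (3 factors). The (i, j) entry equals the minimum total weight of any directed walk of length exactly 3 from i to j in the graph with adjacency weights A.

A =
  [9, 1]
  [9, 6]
A^⊗3 =
  [16, 11]
  [19, 16]

Each entry (A^⊗3)_ij equals the minimum over all length-3 walks i = v_0 → v_1 → … → v_3 = j of Σ_t A[v_t][v_{t+1}]. For example, for (i, j) = (0, 1) we minimise over 4 possible intermediate vertex sequences; the minimum is 11, attained along the walk 0 → 1 → 0 → 1.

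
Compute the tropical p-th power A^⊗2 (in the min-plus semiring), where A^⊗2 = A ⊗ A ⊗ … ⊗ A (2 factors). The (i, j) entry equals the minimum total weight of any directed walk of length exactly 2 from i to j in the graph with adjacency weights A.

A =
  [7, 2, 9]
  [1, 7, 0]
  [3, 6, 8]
A^⊗2 =
  [3, 9, 2]
  [3, 3, 7]
  [7, 5, 6]

Each entry (A^⊗2)_ij equals the minimum over all length-2 walks i = v_0 → v_1 → … → v_2 = j of Σ_t A[v_t][v_{t+1}]. For example, for (i, j) = (0, 2) we minimise over 3 possible intermediate vertex sequences; the minimum is 2, attained along the walk 0 → 1 → 2.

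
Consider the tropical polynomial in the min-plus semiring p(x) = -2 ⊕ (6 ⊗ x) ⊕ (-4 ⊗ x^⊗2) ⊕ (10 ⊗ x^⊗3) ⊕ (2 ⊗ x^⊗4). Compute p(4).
p(4) = -2

A tropical monomial a ⊗ x^⊗i evaluates to a + i · x. Evaluating each term at x = 4:
  Term 0 contributes -2 + 0 · 4 = -2
  Term 1 contributes 6 + 1 · 4 = 10
  Term 2 contributes -4 + 2 · 4 = 4
  Term 3 contributes 10 + 3 · 4 = 22
  Term 4 contributes 2 + 4 · 4 = 18
p(4) = ⊕ of these = min[-2, 10, 4, 22, 18] = -2.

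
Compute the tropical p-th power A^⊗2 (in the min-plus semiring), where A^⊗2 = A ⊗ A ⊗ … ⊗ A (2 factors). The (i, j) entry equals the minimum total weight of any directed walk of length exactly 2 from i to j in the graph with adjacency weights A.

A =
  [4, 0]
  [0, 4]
A^⊗2 =
  [0, 4]
  [4, 0]

Each entry (A^⊗2)_ij equals the minimum over all length-2 walks i = v_0 → v_1 → … → v_2 = j of Σ_t A[v_t][v_{t+1}]. For example, for (i, j) = (0, 1) we minimise over 2 possible intermediate vertex sequences; the minimum is 4, attained along the walk 0 → 0 → 1.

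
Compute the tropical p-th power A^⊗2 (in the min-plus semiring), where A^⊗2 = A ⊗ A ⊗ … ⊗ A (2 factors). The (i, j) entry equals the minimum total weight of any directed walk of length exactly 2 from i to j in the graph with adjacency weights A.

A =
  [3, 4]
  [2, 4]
A^⊗2 =
  [6, 7]
  [5, 6]

Each entry (A^⊗2)_ij equals the minimum over all length-2 walks i = v_0 → v_1 → … → v_2 = j of Σ_t A[v_t][v_{t+1}]. For example, for (i, j) = (0, 1) we minimise over 2 possible intermediate vertex sequences; the minimum is 7, attained along the walk 0 → 0 → 1.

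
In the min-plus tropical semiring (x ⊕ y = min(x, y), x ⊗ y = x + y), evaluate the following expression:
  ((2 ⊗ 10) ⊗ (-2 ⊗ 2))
((2 ⊗ 10) ⊗ (-2 ⊗ 2)) = 12

Expand innermost to outermost. Recall ⊕ takes the minimum of its arguments and ⊗ takes their sum. Working out the expression ((2 ⊗ 10) ⊗ (-2 ⊗ 2)) gives 12.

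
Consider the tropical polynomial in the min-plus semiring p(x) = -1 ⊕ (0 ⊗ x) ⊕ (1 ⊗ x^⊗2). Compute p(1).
p(1) = -1

A tropical monomial a ⊗ x^⊗i evaluates to a + i · x. Evaluating each term at x = 1:
  Term 0 contributes -1 + 0 · 1 = -1
  Term 1 contributes 0 + 1 · 1 = 1
  Term 2 contributes 1 + 2 · 1 = 3
p(1) = ⊕ of these = min[-1, 1, 3] = -1.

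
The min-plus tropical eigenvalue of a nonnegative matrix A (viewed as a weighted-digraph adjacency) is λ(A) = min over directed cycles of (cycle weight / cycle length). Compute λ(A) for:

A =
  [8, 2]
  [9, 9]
λ(A) = 11/2

Enumerate directed cycles and compute their means (weight / length). Sample:
  cycle 0 → 0: weight = 8, length = 1, mean = 8/1 ≈ 8.000
  cycle 1 → 1: weight = 9, length = 1, mean = 9/1 ≈ 9.000
  cycle 0 → 1 → 0: weight = 11, length = 2, mean = 11/2 ≈ 5.500
  cycle 1 → 0 → 1: weight = 11, length = 2, mean = 11/2 ≈ 5.500
Minimum mean = 5.500, attained e.g. along the cycle 0 → 1 → 0 with weight 11 and length 2. So λ(A) = 11/2 = 11/2.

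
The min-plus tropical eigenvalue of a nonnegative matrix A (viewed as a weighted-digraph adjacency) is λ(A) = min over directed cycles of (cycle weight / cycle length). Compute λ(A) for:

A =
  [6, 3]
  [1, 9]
λ(A) = 2

Enumerate directed cycles and compute their means (weight / length). Sample:
  cycle 0 → 0: weight = 6, length = 1, mean = 6/1 ≈ 6.000
  cycle 1 → 1: weight = 9, length = 1, mean = 9/1 ≈ 9.000
  cycle 0 → 1 → 0: weight = 4, length = 2, mean = 4/2 ≈ 2.000
  cycle 1 → 0 → 1: weight = 4, length = 2, mean = 4/2 ≈ 2.000
Minimum mean = 2.000, attained e.g. along the cycle 0 → 1 → 0 with weight 4 and length 2. So λ(A) = 4/2 = 2.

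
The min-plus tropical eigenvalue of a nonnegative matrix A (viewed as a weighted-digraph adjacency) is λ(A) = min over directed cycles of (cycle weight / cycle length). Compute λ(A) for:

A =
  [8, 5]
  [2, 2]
λ(A) = 2

Enumerate directed cycles and compute their means (weight / length). Sample:
  cycle 0 → 0: weight = 8, length = 1, mean = 8/1 ≈ 8.000
  cycle 1 → 1: weight = 2, length = 1, mean = 2/1 ≈ 2.000
  cycle 0 → 1 → 0: weight = 7, length = 2, mean = 7/2 ≈ 3.500
  cycle 1 → 0 → 1: weight = 7, length = 2, mean = 7/2 ≈ 3.500
Minimum mean = 2.000, attained e.g. along the cycle 1 → 1 with weight 2 and length 1. So λ(A) = 2/1 = 2.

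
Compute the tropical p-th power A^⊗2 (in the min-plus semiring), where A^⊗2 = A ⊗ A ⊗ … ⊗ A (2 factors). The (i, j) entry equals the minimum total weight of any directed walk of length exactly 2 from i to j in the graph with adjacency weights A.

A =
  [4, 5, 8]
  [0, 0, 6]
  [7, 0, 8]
A^⊗2 =
  [5, 5, 11]
  [0, 0, 6]
  [0, 0, 6]

Each entry (A^⊗2)_ij equals the minimum over all length-2 walks i = v_0 → v_1 → … → v_2 = j of Σ_t A[v_t][v_{t+1}]. For example, for (i, j) = (0, 2) we minimise over 3 possible intermediate vertex sequences; the minimum is 11, attained along the walk 0 → 1 → 2.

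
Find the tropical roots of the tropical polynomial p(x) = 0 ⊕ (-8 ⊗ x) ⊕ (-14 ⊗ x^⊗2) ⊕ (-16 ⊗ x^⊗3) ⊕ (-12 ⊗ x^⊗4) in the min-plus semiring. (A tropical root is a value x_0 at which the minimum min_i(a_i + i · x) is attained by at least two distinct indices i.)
Roots: {-4, 2, 6, 8}

Each tropical root is a break point of the lower envelope of the lines y = a_i + i · x (there are 5 lines, with slopes 0, 1, ..., 4). Only the lines that attain the minimum somewhere contribute to roots; other lines are dominated. Here the surviving (envelope) indices are i = 4, i = 3, i = 2, i = 1, i = 0.
Intersections between consecutive envelope lines give the roots: for adjacent envelope indices i < j the intersection is x = (a_i − a_j) / (j − i). Reading off the sorted break points: {-4, 2, 6, 8}.
Verification: at each break x_0, at least two indices attain the minimum of min_i(a_i + i · x_0).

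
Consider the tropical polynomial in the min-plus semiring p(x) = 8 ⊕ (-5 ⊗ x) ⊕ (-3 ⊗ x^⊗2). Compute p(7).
p(7) = 2

A tropical monomial a ⊗ x^⊗i evaluates to a + i · x. Evaluating each term at x = 7:
  Term 0 contributes 8 + 0 · 7 = 8
  Term 1 contributes -5 + 1 · 7 = 2
  Term 2 contributes -3 + 2 · 7 = 11
p(7) = ⊕ of these = min[8, 2, 11] = 2.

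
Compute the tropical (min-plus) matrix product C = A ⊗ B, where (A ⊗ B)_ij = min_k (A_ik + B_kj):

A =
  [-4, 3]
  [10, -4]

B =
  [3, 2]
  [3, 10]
A ⊗ B =
  [-1, -2]
  [-1, 6]

Apply the min-plus product entry-by-entry:
  C[0][0] = min over k of (A[0][0] + B[0][0] = -4 + 3 = -1, A[0][1] + B[1][0] = 3 + 3 = 6) = -1 (attained at k = 0)
  C[0][1] = min over k of (A[0][0] + B[0][1] = -4 + 2 = -2, A[0][1] + B[1][1] = 3 + 10 = 13) = -2 (attained at k = 0)
  C[1][0] = min over k of (A[1][0] + B[0][0] = 10 + 3 = 13, A[1][1] + B[1][0] = -4 + 3 = -1) = -1 (attained at k = 1)
  C[1][1] = min over k of (A[1][0] + B[0][1] = 10 + 2 = 12, A[1][1] + B[1][1] = -4 + 10 = 6) = 6 (attained at k = 1)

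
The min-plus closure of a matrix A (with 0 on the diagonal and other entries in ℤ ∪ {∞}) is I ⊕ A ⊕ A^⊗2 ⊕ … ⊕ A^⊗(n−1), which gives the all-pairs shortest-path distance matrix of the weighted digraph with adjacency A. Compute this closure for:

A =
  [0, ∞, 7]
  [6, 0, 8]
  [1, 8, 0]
Closure =
  [0, 15, 7]
  [6, 0, 8]
  [1, 8, 0]

This is the Floyd-Warshall all-pairs shortest-path computation. For each intermediate vertex k = 0, 1, …, 2, update dist[i][j] ← min(dist[i][j], dist[i][k] + dist[k][j]). The final matrix gives, for each (i, j), the minimum total weight of any directed path from i to j (possibly empty when i = j).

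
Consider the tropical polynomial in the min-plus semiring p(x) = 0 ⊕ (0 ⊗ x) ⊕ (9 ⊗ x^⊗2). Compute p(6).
p(6) = 0

A tropical monomial a ⊗ x^⊗i evaluates to a + i · x. Evaluating each term at x = 6:
  Term 0 contributes 0 + 0 · 6 = 0
  Term 1 contributes 0 + 1 · 6 = 6
  Term 2 contributes 9 + 2 · 6 = 21
p(6) = ⊕ of these = min[0, 6, 21] = 0.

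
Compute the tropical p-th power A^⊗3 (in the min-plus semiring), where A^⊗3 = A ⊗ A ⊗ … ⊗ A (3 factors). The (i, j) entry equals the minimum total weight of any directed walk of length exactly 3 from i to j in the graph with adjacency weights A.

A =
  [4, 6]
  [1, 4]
A^⊗3 =
  [11, 13]
  [8, 11]

Each entry (A^⊗3)_ij equals the minimum over all length-3 walks i = v_0 → v_1 → … → v_3 = j of Σ_t A[v_t][v_{t+1}]. For example, for (i, j) = (0, 1) we minimise over 4 possible intermediate vertex sequences; the minimum is 13, attained along the walk 0 → 1 → 0 → 1.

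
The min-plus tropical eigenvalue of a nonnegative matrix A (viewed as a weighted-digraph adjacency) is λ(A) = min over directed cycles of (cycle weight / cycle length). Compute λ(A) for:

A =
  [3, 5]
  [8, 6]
λ(A) = 3

Enumerate directed cycles and compute their means (weight / length). Sample:
  cycle 0 → 0: weight = 3, length = 1, mean = 3/1 ≈ 3.000
  cycle 1 → 1: weight = 6, length = 1, mean = 6/1 ≈ 6.000
  cycle 0 → 1 → 0: weight = 13, length = 2, mean = 13/2 ≈ 6.500
  cycle 1 → 0 → 1: weight = 13, length = 2, mean = 13/2 ≈ 6.500
Minimum mean = 3.000, attained e.g. along the cycle 0 → 0 with weight 3 and length 1. So λ(A) = 3/1 = 3.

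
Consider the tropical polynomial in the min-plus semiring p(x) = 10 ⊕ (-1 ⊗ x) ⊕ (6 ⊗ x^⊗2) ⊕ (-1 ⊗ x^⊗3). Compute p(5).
p(5) = 4

A tropical monomial a ⊗ x^⊗i evaluates to a + i · x. Evaluating each term at x = 5:
  Term 0 contributes 10 + 0 · 5 = 10
  Term 1 contributes -1 + 1 · 5 = 4
  Term 2 contributes 6 + 2 · 5 = 16
  Term 3 contributes -1 + 3 · 5 = 14
p(5) = ⊕ of these = min[10, 4, 16, 14] = 4.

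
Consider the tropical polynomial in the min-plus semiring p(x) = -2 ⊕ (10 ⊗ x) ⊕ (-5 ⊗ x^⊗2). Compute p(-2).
p(-2) = -9

A tropical monomial a ⊗ x^⊗i evaluates to a + i · x. Evaluating each term at x = -2:
  Term 0 contributes -2 + 0 · -2 = -2
  Term 1 contributes 10 + 1 · -2 = 8
  Term 2 contributes -5 + 2 · -2 = -9
p(-2) = ⊕ of these = min[-2, 8, -9] = -9.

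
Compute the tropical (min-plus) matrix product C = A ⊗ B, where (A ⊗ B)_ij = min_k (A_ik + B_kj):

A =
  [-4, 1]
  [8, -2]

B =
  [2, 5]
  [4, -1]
A ⊗ B =
  [-2, 0]
  [2, -3]

Apply the min-plus product entry-by-entry:
  C[0][0] = min over k of (A[0][0] + B[0][0] = -4 + 2 = -2, A[0][1] + B[1][0] = 1 + 4 = 5) = -2 (attained at k = 0)
  C[0][1] = min over k of (A[0][0] + B[0][1] = -4 + 5 = 1, A[0][1] + B[1][1] = 1 + -1 = 0) = 0 (attained at k = 1)
  C[1][0] = min over k of (A[1][0] + B[0][0] = 8 + 2 = 10, A[1][1] + B[1][0] = -2 + 4 = 2) = 2 (attained at k = 1)
  C[1][1] = min over k of (A[1][0] + B[0][1] = 8 + 5 = 13, A[1][1] + B[1][1] = -2 + -1 = -3) = -3 (attained at k = 1)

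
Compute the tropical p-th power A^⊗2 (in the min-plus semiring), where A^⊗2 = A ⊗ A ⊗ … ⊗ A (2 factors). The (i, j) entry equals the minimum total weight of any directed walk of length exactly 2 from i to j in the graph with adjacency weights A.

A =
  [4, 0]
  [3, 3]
A^⊗2 =
  [3, 3]
  [6, 3]

Each entry (A^⊗2)_ij equals the minimum over all length-2 walks i = v_0 → v_1 → … → v_2 = j of Σ_t A[v_t][v_{t+1}]. For example, for (i, j) = (0, 1) we minimise over 2 possible intermediate vertex sequences; the minimum is 3, attained along the walk 0 → 1 → 1.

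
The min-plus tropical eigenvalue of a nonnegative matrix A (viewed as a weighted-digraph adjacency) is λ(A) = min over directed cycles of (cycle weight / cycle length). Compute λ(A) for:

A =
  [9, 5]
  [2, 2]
λ(A) = 2

Enumerate directed cycles and compute their means (weight / length). Sample:
  cycle 0 → 0: weight = 9, length = 1, mean = 9/1 ≈ 9.000
  cycle 1 → 1: weight = 2, length = 1, mean = 2/1 ≈ 2.000
  cycle 0 → 1 → 0: weight = 7, length = 2, mean = 7/2 ≈ 3.500
  cycle 1 → 0 → 1: weight = 7, length = 2, mean = 7/2 ≈ 3.500
Minimum mean = 2.000, attained e.g. along the cycle 1 → 1 with weight 2 and length 1. So λ(A) = 2/1 = 2.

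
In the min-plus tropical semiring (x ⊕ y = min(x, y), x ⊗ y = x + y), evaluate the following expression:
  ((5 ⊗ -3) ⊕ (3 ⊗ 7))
((5 ⊗ -3) ⊕ (3 ⊗ 7)) = 2

Expand innermost to outermost. Recall ⊕ takes the minimum of its arguments and ⊗ takes their sum. Working out the expression ((5 ⊗ -3) ⊕ (3 ⊗ 7)) gives 2.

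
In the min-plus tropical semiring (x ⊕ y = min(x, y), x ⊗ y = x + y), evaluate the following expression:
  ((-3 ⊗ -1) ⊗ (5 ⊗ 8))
((-3 ⊗ -1) ⊗ (5 ⊗ 8)) = 9

Expand innermost to outermost. Recall ⊕ takes the minimum of its arguments and ⊗ takes their sum. Working out the expression ((-3 ⊗ -1) ⊗ (5 ⊗ 8)) gives 9.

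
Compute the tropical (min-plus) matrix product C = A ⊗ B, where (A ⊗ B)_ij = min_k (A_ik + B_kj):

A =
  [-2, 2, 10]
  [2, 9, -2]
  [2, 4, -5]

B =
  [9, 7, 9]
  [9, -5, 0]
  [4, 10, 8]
A ⊗ B =
  [7, -3, 2]
  [2, 4, 6]
  [-1, -1, 3]

Apply the min-plus product entry-by-entry:
  C[0][0] = min over k of (A[0][0] + B[0][0] = -2 + 9 = 7, A[0][1] + B[1][0] = 2 + 9 = 11, A[0][2] + B[2][0] = 10 + 4 = 14) = 7 (attained at k = 0)
  C[0][1] = min over k of (A[0][0] + B[0][1] = -2 + 7 = 5, A[0][1] + B[1][1] = 2 + -5 = -3, A[0][2] + B[2][1] = 10 + 10 = 20) = -3 (attained at k = 1)
  C[0][2] = min over k of (A[0][0] + B[0][2] = -2 + 9 = 7, A[0][1] + B[1][2] = 2 + 0 = 2, A[0][2] + B[2][2] = 10 + 8 = 18) = 2 (attained at k = 1)
  C[1][0] = min over k of (A[1][0] + B[0][0] = 2 + 9 = 11, A[1][1] + B[1][0] = 9 + 9 = 18, A[1][2] + B[2][0] = -2 + 4 = 2) = 2 (attained at k = 2)
  C[1][1] = min over k of (A[1][0] + B[0][1] = 2 + 7 = 9, A[1][1] + B[1][1] = 9 + -5 = 4, A[1][2] + B[2][1] = -2 + 10 = 8) = 4 (attained at k = 1)
  C[1][2] = min over k of (A[1][0] + B[0][2] = 2 + 9 = 11, A[1][1] + B[1][2] = 9 + 0 = 9, A[1][2] + B[2][2] = -2 + 8 = 6) = 6 (attained at k = 2)
  C[2][0] = min over k of (A[2][0] + B[0][0] = 2 + 9 = 11, A[2][1] + B[1][0] = 4 + 9 = 13, A[2][2] + B[2][0] = -5 + 4 = -1) = -1 (attained at k = 2)
  C[2][1] = min over k of (A[2][0] + B[0][1] = 2 + 7 = 9, A[2][1] + B[1][1] = 4 + -5 = -1, A[2][2] + B[2][1] = -5 + 10 = 5) = -1 (attained at k = 1)
  C[2][2] = min over k of (A[2][0] + B[0][2] = 2 + 9 = 11, A[2][1] + B[1][2] = 4 + 0 = 4, A[2][2] + B[2][2] = -5 + 8 = 3) = 3 (attained at k = 2)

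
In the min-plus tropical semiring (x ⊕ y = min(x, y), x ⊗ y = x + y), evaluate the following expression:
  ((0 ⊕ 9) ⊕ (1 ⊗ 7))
((0 ⊕ 9) ⊕ (1 ⊗ 7)) = 0

Expand innermost to outermost. Recall ⊕ takes the minimum of its arguments and ⊗ takes their sum. Working out the expression ((0 ⊕ 9) ⊕ (1 ⊗ 7)) gives 0.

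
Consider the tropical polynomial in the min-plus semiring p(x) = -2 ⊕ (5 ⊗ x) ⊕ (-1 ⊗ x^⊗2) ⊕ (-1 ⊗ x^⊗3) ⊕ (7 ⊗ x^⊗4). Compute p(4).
p(4) = -2

A tropical monomial a ⊗ x^⊗i evaluates to a + i · x. Evaluating each term at x = 4:
  Term 0 contributes -2 + 0 · 4 = -2
  Term 1 contributes 5 + 1 · 4 = 9
  Term 2 contributes -1 + 2 · 4 = 7
  Term 3 contributes -1 + 3 · 4 = 11
  Term 4 contributes 7 + 4 · 4 = 23
p(4) = ⊕ of these = min[-2, 9, 7, 11, 23] = -2.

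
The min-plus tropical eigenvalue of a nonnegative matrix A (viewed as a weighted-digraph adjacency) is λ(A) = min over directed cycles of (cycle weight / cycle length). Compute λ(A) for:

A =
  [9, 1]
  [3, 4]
λ(A) = 2

Enumerate directed cycles and compute their means (weight / length). Sample:
  cycle 0 → 0: weight = 9, length = 1, mean = 9/1 ≈ 9.000
  cycle 1 → 1: weight = 4, length = 1, mean = 4/1 ≈ 4.000
  cycle 0 → 1 → 0: weight = 4, length = 2, mean = 4/2 ≈ 2.000
  cycle 1 → 0 → 1: weight = 4, length = 2, mean = 4/2 ≈ 2.000
Minimum mean = 2.000, attained e.g. along the cycle 0 → 1 → 0 with weight 4 and length 2. So λ(A) = 4/2 = 2.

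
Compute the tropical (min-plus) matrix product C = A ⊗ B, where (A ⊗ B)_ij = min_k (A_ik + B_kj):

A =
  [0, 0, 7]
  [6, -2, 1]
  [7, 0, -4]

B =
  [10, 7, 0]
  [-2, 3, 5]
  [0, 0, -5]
A ⊗ B =
  [-2, 3, 0]
  [-4, 1, -4]
  [-4, -4, -9]

Apply the min-plus product entry-by-entry:
  C[0][0] = min over k of (A[0][0] + B[0][0] = 0 + 10 = 10, A[0][1] + B[1][0] = 0 + -2 = -2, A[0][2] + B[2][0] = 7 + 0 = 7) = -2 (attained at k = 1)
  C[0][1] = min over k of (A[0][0] + B[0][1] = 0 + 7 = 7, A[0][1] + B[1][1] = 0 + 3 = 3, A[0][2] + B[2][1] = 7 + 0 = 7) = 3 (attained at k = 1)
  C[0][2] = min over k of (A[0][0] + B[0][2] = 0 + 0 = 0, A[0][1] + B[1][2] = 0 + 5 = 5, A[0][2] + B[2][2] = 7 + -5 = 2) = 0 (attained at k = 0)
  C[1][0] = min over k of (A[1][0] + B[0][0] = 6 + 10 = 16, A[1][1] + B[1][0] = -2 + -2 = -4, A[1][2] + B[2][0] = 1 + 0 = 1) = -4 (attained at k = 1)
  C[1][1] = min over k of (A[1][0] + B[0][1] = 6 + 7 = 13, A[1][1] + B[1][1] = -2 + 3 = 1, A[1][2] + B[2][1] = 1 + 0 = 1) = 1 (attained at k = 1)
  C[1][2] = min over k of (A[1][0] + B[0][2] = 6 + 0 = 6, A[1][1] + B[1][2] = -2 + 5 = 3, A[1][2] + B[2][2] = 1 + -5 = -4) = -4 (attained at k = 2)
  C[2][0] = min over k of (A[2][0] + B[0][0] = 7 + 10 = 17, A[2][1] + B[1][0] = 0 + -2 = -2, A[2][2] + B[2][0] = -4 + 0 = -4) = -4 (attained at k = 2)
  C[2][1] = min over k of (A[2][0] + B[0][1] = 7 + 7 = 14, A[2][1] + B[1][1] = 0 + 3 = 3, A[2][2] + B[2][1] = -4 + 0 = -4) = -4 (attained at k = 2)
  C[2][2] = min over k of (A[2][0] + B[0][2] = 7 + 0 = 7, A[2][1] + B[1][2] = 0 + 5 = 5, A[2][2] + B[2][2] = -4 + -5 = -9) = -9 (attained at k = 2)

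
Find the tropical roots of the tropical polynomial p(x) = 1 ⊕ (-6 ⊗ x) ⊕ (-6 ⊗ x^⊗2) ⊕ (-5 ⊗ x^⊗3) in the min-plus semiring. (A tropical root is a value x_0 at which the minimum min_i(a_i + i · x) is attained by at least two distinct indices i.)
Roots: {-1, 0, 7}

Each tropical root is a break point of the lower envelope of the lines y = a_i + i · x (there are 4 lines, with slopes 0, 1, ..., 3). Only the lines that attain the minimum somewhere contribute to roots; other lines are dominated. Here the surviving (envelope) indices are i = 3, i = 2, i = 1, i = 0.
Intersections between consecutive envelope lines give the roots: for adjacent envelope indices i < j the intersection is x = (a_i − a_j) / (j − i). Reading off the sorted break points: {-1, 0, 7}.
Verification: at each break x_0, at least two indices attain the minimum of min_i(a_i + i · x_0).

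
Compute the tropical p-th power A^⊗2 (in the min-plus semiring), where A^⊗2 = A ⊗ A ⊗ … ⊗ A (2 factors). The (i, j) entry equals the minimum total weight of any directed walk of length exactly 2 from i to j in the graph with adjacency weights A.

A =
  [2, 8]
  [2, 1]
A^⊗2 =
  [4, 9]
  [3, 2]

Each entry (A^⊗2)_ij equals the minimum over all length-2 walks i = v_0 → v_1 → … → v_2 = j of Σ_t A[v_t][v_{t+1}]. For example, for (i, j) = (0, 1) we minimise over 2 possible intermediate vertex sequences; the minimum is 9, attained along the walk 0 → 1 → 1.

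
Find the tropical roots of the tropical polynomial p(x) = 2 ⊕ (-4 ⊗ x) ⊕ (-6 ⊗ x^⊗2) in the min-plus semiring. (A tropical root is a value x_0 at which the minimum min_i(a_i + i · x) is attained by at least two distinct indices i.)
Roots: {2, 6}

Each tropical root is a break point of the lower envelope of the lines y = a_i + i · x (there are 3 lines, with slopes 0, 1, ..., 2). Only the lines that attain the minimum somewhere contribute to roots; other lines are dominated. Here the surviving (envelope) indices are i = 2, i = 1, i = 0.
Intersections between consecutive envelope lines give the roots: for adjacent envelope indices i < j the intersection is x = (a_i − a_j) / (j − i). Reading off the sorted break points: {2, 6}.
Verification: at each break x_0, at least two indices attain the minimum of min_i(a_i + i · x_0).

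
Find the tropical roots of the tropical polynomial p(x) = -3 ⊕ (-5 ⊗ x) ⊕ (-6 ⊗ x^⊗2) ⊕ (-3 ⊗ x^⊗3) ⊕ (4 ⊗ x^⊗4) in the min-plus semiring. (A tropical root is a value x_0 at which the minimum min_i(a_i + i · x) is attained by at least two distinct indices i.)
Roots: {-7, -3, 1, 2}

Each tropical root is a break point of the lower envelope of the lines y = a_i + i · x (there are 5 lines, with slopes 0, 1, ..., 4). Only the lines that attain the minimum somewhere contribute to roots; other lines are dominated. Here the surviving (envelope) indices are i = 4, i = 3, i = 2, i = 1, i = 0.
Intersections between consecutive envelope lines give the roots: for adjacent envelope indices i < j the intersection is x = (a_i − a_j) / (j − i). Reading off the sorted break points: {-7, -3, 1, 2}.
Verification: at each break x_0, at least two indices attain the minimum of min_i(a_i + i · x_0).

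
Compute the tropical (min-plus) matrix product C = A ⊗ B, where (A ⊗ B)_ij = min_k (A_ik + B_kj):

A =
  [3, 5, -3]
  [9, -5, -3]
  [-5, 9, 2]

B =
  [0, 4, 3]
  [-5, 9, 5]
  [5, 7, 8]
A ⊗ B =
  [0, 4, 5]
  [-10, 4, 0]
  [-5, -1, -2]

Apply the min-plus product entry-by-entry:
  C[0][0] = min over k of (A[0][0] + B[0][0] = 3 + 0 = 3, A[0][1] + B[1][0] = 5 + -5 = 0, A[0][2] + B[2][0] = -3 + 5 = 2) = 0 (attained at k = 1)
  C[0][1] = min over k of (A[0][0] + B[0][1] = 3 + 4 = 7, A[0][1] + B[1][1] = 5 + 9 = 14, A[0][2] + B[2][1] = -3 + 7 = 4) = 4 (attained at k = 2)
  C[0][2] = min over k of (A[0][0] + B[0][2] = 3 + 3 = 6, A[0][1] + B[1][2] = 5 + 5 = 10, A[0][2] + B[2][2] = -3 + 8 = 5) = 5 (attained at k = 2)
  C[1][0] = min over k of (A[1][0] + B[0][0] = 9 + 0 = 9, A[1][1] + B[1][0] = -5 + -5 = -10, A[1][2] + B[2][0] = -3 + 5 = 2) = -10 (attained at k = 1)
  C[1][1] = min over k of (A[1][0] + B[0][1] = 9 + 4 = 13, A[1][1] + B[1][1] = -5 + 9 = 4, A[1][2] + B[2][1] = -3 + 7 = 4) = 4 (attained at k = 1)
  C[1][2] = min over k of (A[1][0] + B[0][2] = 9 + 3 = 12, A[1][1] + B[1][2] = -5 + 5 = 0, A[1][2] + B[2][2] = -3 + 8 = 5) = 0 (attained at k = 1)
  C[2][0] = min over k of (A[2][0] + B[0][0] = -5 + 0 = -5, A[2][1] + B[1][0] = 9 + -5 = 4, A[2][2] + B[2][0] = 2 + 5 = 7) = -5 (attained at k = 0)
  C[2][1] = min over k of (A[2][0] + B[0][1] = -5 + 4 = -1, A[2][1] + B[1][1] = 9 + 9 = 18, A[2][2] + B[2][1] = 2 + 7 = 9) = -1 (attained at k = 0)
  C[2][2] = min over k of (A[2][0] + B[0][2] = -5 + 3 = -2, A[2][1] + B[1][2] = 9 + 5 = 14, A[2][2] + B[2][2] = 2 + 8 = 10) = -2 (attained at k = 0)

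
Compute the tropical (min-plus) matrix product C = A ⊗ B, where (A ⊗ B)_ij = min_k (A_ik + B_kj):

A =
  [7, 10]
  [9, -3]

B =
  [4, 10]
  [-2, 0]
A ⊗ B =
  [8, 10]
  [-5, -3]

Apply the min-plus product entry-by-entry:
  C[0][0] = min over k of (A[0][0] + B[0][0] = 7 + 4 = 11, A[0][1] + B[1][0] = 10 + -2 = 8) = 8 (attained at k = 1)
  C[0][1] = min over k of (A[0][0] + B[0][1] = 7 + 10 = 17, A[0][1] + B[1][1] = 10 + 0 = 10) = 10 (attained at k = 1)
  C[1][0] = min over k of (A[1][0] + B[0][0] = 9 + 4 = 13, A[1][1] + B[1][0] = -3 + -2 = -5) = -5 (attained at k = 1)
  C[1][1] = min over k of (A[1][0] + B[0][1] = 9 + 10 = 19, A[1][1] + B[1][1] = -3 + 0 = -3) = -3 (attained at k = 1)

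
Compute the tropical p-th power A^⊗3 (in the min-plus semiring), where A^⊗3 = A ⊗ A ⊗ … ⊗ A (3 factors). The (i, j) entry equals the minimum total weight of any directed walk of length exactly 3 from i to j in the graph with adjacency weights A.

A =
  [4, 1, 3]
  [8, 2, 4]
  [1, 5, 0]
A^⊗3 =
  [4, 5, 3]
  [5, 6, 4]
  [1, 2, 0]

Each entry (A^⊗3)_ij equals the minimum over all length-3 walks i = v_0 → v_1 → … → v_3 = j of Σ_t A[v_t][v_{t+1}]. For example, for (i, j) = (0, 2) we minimise over 9 possible intermediate vertex sequences; the minimum is 3, attained along the walk 0 → 2 → 2 → 2.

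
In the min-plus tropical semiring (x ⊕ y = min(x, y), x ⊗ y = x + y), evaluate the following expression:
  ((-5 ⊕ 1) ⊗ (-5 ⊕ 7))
((-5 ⊕ 1) ⊗ (-5 ⊕ 7)) = -10

Expand innermost to outermost. Recall ⊕ takes the minimum of its arguments and ⊗ takes their sum. Working out the expression ((-5 ⊕ 1) ⊗ (-5 ⊕ 7)) gives -10.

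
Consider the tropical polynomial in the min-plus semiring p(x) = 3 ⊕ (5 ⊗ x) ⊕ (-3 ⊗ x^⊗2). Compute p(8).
p(8) = 3

A tropical monomial a ⊗ x^⊗i evaluates to a + i · x. Evaluating each term at x = 8:
  Term 0 contributes 3 + 0 · 8 = 3
  Term 1 contributes 5 + 1 · 8 = 13
  Term 2 contributes -3 + 2 · 8 = 13
p(8) = ⊕ of these = min[3, 13, 13] = 3.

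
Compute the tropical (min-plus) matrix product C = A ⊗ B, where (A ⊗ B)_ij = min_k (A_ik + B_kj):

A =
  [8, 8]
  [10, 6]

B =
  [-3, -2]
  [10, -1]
A ⊗ B =
  [5, 6]
  [7, 5]

Apply the min-plus product entry-by-entry:
  C[0][0] = min over k of (A[0][0] + B[0][0] = 8 + -3 = 5, A[0][1] + B[1][0] = 8 + 10 = 18) = 5 (attained at k = 0)
  C[0][1] = min over k of (A[0][0] + B[0][1] = 8 + -2 = 6, A[0][1] + B[1][1] = 8 + -1 = 7) = 6 (attained at k = 0)
  C[1][0] = min over k of (A[1][0] + B[0][0] = 10 + -3 = 7, A[1][1] + B[1][0] = 6 + 10 = 16) = 7 (attained at k = 0)
  C[1][1] = min over k of (A[1][0] + B[0][1] = 10 + -2 = 8, A[1][1] + B[1][1] = 6 + -1 = 5) = 5 (attained at k = 1)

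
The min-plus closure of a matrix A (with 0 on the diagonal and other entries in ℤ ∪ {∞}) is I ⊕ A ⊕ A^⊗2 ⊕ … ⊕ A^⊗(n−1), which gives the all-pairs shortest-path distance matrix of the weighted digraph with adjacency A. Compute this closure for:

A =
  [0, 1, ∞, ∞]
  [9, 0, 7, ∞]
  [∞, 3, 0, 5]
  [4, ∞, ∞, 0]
Closure =
  [0, 1, 8, 13]
  [9, 0, 7, 12]
  [9, 3, 0, 5]
  [4, 5, 12, 0]

This is the Floyd-Warshall all-pairs shortest-path computation. For each intermediate vertex k = 0, 1, …, 3, update dist[i][j] ← min(dist[i][j], dist[i][k] + dist[k][j]). The final matrix gives, for each (i, j), the minimum total weight of any directed path from i to j (possibly empty when i = j).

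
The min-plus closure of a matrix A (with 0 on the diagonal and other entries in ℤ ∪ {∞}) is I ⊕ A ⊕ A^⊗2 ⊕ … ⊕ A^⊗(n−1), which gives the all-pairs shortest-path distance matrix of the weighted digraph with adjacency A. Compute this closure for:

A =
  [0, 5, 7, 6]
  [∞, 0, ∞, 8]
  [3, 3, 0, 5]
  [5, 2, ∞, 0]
Closure =
  [0, 5, 7, 6]
  [13, 0, 20, 8]
  [3, 3, 0, 5]
  [5, 2, 12, 0]

This is the Floyd-Warshall all-pairs shortest-path computation. For each intermediate vertex k = 0, 1, …, 3, update dist[i][j] ← min(dist[i][j], dist[i][k] + dist[k][j]). The final matrix gives, for each (i, j), the minimum total weight of any directed path from i to j (possibly empty when i = j).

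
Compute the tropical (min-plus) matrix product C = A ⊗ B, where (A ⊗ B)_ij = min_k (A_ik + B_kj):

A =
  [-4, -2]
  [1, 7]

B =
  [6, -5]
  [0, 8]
A ⊗ B =
  [-2, -9]
  [7, -4]

Apply the min-plus product entry-by-entry:
  C[0][0] = min over k of (A[0][0] + B[0][0] = -4 + 6 = 2, A[0][1] + B[1][0] = -2 + 0 = -2) = -2 (attained at k = 1)
  C[0][1] = min over k of (A[0][0] + B[0][1] = -4 + -5 = -9, A[0][1] + B[1][1] = -2 + 8 = 6) = -9 (attained at k = 0)
  C[1][0] = min over k of (A[1][0] + B[0][0] = 1 + 6 = 7, A[1][1] + B[1][0] = 7 + 0 = 7) = 7 (attained at k = 0)
  C[1][1] = min over k of (A[1][0] + B[0][1] = 1 + -5 = -4, A[1][1] + B[1][1] = 7 + 8 = 15) = -4 (attained at k = 0)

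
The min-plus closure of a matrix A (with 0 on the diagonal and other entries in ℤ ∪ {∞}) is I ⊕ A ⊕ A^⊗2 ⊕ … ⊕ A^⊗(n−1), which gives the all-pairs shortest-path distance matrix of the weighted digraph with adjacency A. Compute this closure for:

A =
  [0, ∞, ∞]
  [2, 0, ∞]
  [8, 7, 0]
Closure =
  [0, ∞, ∞]
  [2, 0, ∞]
  [8, 7, 0]

This is the Floyd-Warshall all-pairs shortest-path computation. For each intermediate vertex k = 0, 1, …, 2, update dist[i][j] ← min(dist[i][j], dist[i][k] + dist[k][j]). The final matrix gives, for each (i, j), the minimum total weight of any directed path from i to j (possibly empty when i = j).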